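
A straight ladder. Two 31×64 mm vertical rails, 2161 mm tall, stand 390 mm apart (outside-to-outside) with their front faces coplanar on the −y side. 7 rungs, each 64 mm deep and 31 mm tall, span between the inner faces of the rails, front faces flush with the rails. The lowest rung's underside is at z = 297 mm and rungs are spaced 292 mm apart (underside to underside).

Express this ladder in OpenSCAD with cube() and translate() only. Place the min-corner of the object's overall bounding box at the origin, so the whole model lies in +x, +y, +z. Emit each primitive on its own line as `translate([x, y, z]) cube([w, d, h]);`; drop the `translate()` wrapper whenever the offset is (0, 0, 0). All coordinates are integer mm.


cube([31, 64, 2161]);
translate([359, 0, 0]) cube([31, 64, 2161]);
translate([31, 0, 297]) cube([328, 64, 31]);
translate([31, 0, 589]) cube([328, 64, 31]);
translate([31, 0, 881]) cube([328, 64, 31]);
translate([31, 0, 1173]) cube([328, 64, 31]);
translate([31, 0, 1465]) cube([328, 64, 31]);
translate([31, 0, 1757]) cube([328, 64, 31]);
translate([31, 0, 2049]) cube([328, 64, 31]);


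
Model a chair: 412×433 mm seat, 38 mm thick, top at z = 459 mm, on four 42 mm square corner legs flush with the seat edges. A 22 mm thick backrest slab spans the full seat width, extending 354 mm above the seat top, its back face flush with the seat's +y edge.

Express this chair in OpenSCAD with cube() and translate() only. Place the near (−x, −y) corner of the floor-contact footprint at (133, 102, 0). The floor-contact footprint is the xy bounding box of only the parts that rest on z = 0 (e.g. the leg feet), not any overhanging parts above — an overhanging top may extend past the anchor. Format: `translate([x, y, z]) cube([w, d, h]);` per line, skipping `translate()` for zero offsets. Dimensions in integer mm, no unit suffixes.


// leg_h = 459 - 38 = 421
translate([133, 102, 421]) cube([412, 433, 38]);
translate([133, 102, 0]) cube([42, 42, 421]);
translate([503, 102, 0]) cube([42, 42, 421]);
translate([133, 493, 0]) cube([42, 42, 421]);
translate([503, 493, 0]) cube([42, 42, 421]);
translate([133, 513, 459]) cube([412, 22, 354]);


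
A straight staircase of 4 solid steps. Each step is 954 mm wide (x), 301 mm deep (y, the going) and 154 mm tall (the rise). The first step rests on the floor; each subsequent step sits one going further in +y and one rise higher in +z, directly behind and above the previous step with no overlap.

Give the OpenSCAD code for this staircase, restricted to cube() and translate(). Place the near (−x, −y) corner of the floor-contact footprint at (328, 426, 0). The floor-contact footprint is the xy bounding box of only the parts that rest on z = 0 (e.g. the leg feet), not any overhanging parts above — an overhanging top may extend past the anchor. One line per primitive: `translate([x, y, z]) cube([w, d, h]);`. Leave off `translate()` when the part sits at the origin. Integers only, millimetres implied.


translate([328, 426, 0]) cube([954, 301, 154]);
translate([328, 727, 154]) cube([954, 301, 154]);
translate([328, 1028, 308]) cube([954, 301, 154]);
translate([328, 1329, 462]) cube([954, 301, 154]);


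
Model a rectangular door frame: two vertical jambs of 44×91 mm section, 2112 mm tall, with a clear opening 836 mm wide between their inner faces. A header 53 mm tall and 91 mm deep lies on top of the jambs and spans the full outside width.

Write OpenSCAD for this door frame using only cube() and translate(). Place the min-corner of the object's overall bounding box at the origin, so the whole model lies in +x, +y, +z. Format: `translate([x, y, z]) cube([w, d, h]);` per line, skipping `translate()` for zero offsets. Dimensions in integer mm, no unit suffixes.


cube([44, 91, 2112]);
translate([880, 0, 0]) cube([44, 91, 2112]);
translate([0, 0, 2112]) cube([924, 91, 53]);


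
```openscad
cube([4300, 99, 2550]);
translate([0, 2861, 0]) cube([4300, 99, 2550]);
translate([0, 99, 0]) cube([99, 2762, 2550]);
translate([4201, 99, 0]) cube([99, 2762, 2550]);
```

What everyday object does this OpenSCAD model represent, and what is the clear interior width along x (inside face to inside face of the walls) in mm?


A house (or room) frame. The interior width is 4102 mm.

Four 2550 mm walls enclosing a rectangle with no floor or roof — a room or house frame. Outside width is 4300 mm and wall thickness is 99 mm, so the interior width is 4300 − 2 × 99 = 4102 mm.


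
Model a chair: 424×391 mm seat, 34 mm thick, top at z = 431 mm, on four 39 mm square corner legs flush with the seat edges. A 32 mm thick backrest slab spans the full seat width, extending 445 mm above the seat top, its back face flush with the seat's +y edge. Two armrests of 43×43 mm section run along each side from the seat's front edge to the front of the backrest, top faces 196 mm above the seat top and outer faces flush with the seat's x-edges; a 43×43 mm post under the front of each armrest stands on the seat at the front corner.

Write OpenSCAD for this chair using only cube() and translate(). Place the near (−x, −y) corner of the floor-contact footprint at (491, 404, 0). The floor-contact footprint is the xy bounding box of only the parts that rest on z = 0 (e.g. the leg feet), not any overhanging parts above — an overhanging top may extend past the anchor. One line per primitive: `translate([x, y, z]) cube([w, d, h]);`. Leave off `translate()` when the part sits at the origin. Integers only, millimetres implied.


// leg_h = 431 - 34 = 397
// arm post h = 196 - 43 = 153
translate([491, 404, 397]) cube([424, 391, 34]);
translate([491, 404, 0]) cube([39, 39, 397]);
translate([876, 404, 0]) cube([39, 39, 397]);
translate([491, 756, 0]) cube([39, 39, 397]);
translate([876, 756, 0]) cube([39, 39, 397]);
translate([491, 763, 431]) cube([424, 32, 445]);
translate([491, 404, 584]) cube([43, 359, 43]);
translate([872, 404, 584]) cube([43, 359, 43]);
translate([491, 404, 431]) cube([43, 43, 153]);
translate([872, 404, 431]) cube([43, 43, 153]);


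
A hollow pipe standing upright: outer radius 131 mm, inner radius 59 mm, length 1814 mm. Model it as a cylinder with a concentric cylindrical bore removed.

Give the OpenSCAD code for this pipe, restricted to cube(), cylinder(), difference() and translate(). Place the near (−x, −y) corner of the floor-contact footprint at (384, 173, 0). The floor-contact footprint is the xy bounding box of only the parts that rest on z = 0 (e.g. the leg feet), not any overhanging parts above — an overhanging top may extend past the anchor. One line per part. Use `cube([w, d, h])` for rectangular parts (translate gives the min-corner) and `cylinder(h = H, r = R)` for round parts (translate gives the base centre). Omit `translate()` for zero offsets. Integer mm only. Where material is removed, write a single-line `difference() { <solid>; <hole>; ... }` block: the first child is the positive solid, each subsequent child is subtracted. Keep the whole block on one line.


difference() { translate([515, 304, 0]) cylinder(h = 1814, r = 131); translate([515, 304, 0]) cylinder(h = 1814, r = 59); }


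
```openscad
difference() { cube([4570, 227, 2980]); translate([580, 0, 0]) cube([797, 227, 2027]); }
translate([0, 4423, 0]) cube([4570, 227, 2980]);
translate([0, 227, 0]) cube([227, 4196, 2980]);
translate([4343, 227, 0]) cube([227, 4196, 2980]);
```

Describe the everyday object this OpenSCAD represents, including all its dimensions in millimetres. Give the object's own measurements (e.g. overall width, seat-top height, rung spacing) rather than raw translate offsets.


A single room: four walls, each 2980 mm tall and 227 mm thick, enclosing an outside footprint 4570×4650 mm (x × y), no floor or roof. The front and back walls (−y and +y sides) run the full x-width; the side walls fit between their inner faces. A door opening 797 mm wide and 2027 mm tall is cut through the front wall from the floor up, its −x edge 580 mm from the wall's −x end.


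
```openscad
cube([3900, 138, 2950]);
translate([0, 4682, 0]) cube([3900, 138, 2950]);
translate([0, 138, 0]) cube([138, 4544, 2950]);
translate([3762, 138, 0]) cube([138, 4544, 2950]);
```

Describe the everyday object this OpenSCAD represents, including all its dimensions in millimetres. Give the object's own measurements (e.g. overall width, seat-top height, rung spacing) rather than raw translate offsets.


The wall frame of a small rectangular building: four walls, each 2950 mm tall and 138 mm thick, enclosing a footprint 3900 mm (x) by 4820 mm (y) outside-to-outside, with no floor or roof. The front and back walls (the −y and +y sides) span the full width; the two side walls fit between them.


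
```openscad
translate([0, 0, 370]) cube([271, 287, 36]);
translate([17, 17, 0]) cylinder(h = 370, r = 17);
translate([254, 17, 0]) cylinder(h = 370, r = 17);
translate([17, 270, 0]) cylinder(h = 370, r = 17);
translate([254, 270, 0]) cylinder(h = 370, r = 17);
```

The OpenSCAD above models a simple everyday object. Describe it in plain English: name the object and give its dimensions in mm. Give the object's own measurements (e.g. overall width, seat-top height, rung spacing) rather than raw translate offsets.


A four-legged stool. The seat is a 271×287×36 mm slab whose top surface is at z = 406 mm; four round legs, each 34 mm in diameter, run from the floor (z = 0) to the underside of the seat, each leg's axis is inset half a diameter from the nearest pair of seat edges (so the leg's bounding box is flush with the corner).


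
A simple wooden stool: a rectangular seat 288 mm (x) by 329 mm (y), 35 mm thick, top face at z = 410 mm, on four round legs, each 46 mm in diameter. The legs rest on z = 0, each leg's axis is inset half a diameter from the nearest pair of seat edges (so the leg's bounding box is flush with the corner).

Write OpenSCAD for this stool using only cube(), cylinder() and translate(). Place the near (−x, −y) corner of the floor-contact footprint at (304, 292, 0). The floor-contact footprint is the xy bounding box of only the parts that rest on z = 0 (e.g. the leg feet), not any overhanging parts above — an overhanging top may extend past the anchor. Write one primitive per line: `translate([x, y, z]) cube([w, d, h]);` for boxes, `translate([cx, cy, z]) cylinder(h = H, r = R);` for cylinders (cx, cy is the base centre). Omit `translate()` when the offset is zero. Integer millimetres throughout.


translate([304, 292, 375]) cube([288, 329, 35]);
translate([327, 315, 0]) cylinder(h = 375, r = 23);
translate([569, 315, 0]) cylinder(h = 375, r = 23);
translate([327, 598, 0]) cylinder(h = 375, r = 23);
translate([569, 598, 0]) cylinder(h = 375, r = 23);


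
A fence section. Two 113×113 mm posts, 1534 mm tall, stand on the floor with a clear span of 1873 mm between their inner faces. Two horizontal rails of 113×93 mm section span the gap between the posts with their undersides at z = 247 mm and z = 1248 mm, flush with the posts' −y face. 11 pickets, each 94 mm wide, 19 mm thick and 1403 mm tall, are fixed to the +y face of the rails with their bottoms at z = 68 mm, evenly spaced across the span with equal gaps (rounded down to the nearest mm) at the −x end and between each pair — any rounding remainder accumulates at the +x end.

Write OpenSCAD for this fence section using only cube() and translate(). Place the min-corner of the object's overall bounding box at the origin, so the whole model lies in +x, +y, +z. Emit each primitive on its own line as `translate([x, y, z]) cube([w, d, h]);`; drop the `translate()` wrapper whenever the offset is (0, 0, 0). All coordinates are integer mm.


cube([113, 113, 1534]);
translate([1986, 0, 0]) cube([113, 113, 1534]);
translate([113, 0, 247]) cube([1873, 113, 93]);
translate([113, 0, 1248]) cube([1873, 113, 93]);
translate([182, 113, 68]) cube([94, 19, 1403]);
translate([345, 113, 68]) cube([94, 19, 1403]);
translate([508, 113, 68]) cube([94, 19, 1403]);
translate([671, 113, 68]) cube([94, 19, 1403]);
translate([834, 113, 68]) cube([94, 19, 1403]);
translate([997, 113, 68]) cube([94, 19, 1403]);
translate([1160, 113, 68]) cube([94, 19, 1403]);
translate([1323, 113, 68]) cube([94, 19, 1403]);
translate([1486, 113, 68]) cube([94, 19, 1403]);
translate([1649, 113, 68]) cube([94, 19, 1403]);
translate([1812, 113, 68]) cube([94, 19, 1403]);


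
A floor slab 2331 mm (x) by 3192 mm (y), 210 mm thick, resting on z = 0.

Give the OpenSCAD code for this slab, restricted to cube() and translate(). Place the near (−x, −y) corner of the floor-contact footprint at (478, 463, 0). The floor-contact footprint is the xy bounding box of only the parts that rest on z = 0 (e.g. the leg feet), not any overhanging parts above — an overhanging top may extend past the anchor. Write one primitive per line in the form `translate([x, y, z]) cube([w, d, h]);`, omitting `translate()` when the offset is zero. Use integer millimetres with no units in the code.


translate([478, 463, 0]) cube([2331, 3192, 210]);


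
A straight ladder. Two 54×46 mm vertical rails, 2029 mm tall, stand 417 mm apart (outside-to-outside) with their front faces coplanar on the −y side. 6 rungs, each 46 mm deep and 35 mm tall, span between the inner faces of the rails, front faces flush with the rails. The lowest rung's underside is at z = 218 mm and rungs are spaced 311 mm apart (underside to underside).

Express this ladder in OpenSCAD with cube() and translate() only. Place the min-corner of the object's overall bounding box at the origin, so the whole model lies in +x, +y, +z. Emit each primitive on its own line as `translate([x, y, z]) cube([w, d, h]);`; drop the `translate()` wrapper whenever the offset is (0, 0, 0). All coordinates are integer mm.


// rung span = 417 - 2*54 = 309
// rung[k] z = 218 + k*311
cube([54, 46, 2029]);
translate([363, 0, 0]) cube([54, 46, 2029]);
translate([54, 0, 218]) cube([309, 46, 35]);
translate([54, 0, 529]) cube([309, 46, 35]);
translate([54, 0, 840]) cube([309, 46, 35]);
translate([54, 0, 1151]) cube([309, 46, 35]);
translate([54, 0, 1462]) cube([309, 46, 35]);
translate([54, 0, 1773]) cube([309, 46, 35]);


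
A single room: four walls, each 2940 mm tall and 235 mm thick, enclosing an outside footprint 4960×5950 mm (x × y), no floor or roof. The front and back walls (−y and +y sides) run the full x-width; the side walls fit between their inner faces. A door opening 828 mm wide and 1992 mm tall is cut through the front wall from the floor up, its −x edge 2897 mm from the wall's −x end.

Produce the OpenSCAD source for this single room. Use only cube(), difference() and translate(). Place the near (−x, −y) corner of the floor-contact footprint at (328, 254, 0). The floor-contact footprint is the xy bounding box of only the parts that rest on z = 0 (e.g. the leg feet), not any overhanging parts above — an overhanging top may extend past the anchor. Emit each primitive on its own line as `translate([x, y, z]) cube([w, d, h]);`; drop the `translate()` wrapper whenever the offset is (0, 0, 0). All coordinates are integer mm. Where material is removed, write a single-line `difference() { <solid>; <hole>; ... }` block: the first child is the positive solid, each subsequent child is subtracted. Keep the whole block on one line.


difference() { translate([328, 254, 0]) cube([4960, 235, 2940]); translate([3225, 254, 0]) cube([828, 235, 1992]); }
translate([328, 5969, 0]) cube([4960, 235, 2940]);
translate([328, 489, 0]) cube([235, 5480, 2940]);
translate([5053, 489, 0]) cube([235, 5480, 2940]);


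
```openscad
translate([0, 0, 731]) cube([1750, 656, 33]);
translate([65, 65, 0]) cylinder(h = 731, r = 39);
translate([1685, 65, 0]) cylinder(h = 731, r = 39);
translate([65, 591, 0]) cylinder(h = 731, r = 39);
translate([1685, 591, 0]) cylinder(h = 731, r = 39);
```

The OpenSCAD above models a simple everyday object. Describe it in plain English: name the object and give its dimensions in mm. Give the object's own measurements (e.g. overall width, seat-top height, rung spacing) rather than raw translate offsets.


A rectangular dining table. The top is 1750×656×33 mm with its upper surface at z = 764 mm. It stands on four round legs of 78 mm diameter, each leg's bounding box inset 26 mm from the nearest pair of top edges, running from the floor to the underside of the top.


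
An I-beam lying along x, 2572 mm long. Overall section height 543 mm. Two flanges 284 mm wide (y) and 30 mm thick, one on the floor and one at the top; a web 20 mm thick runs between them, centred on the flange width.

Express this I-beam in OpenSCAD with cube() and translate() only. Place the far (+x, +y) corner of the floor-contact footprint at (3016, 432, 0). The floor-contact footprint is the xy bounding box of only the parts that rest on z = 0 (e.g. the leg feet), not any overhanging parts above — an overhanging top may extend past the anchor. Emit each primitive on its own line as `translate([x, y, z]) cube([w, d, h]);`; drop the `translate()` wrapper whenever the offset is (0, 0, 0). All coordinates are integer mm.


translate([444, 148, 0]) cube([2572, 284, 30]);
translate([444, 280, 30]) cube([2572, 20, 483]);
translate([444, 148, 513]) cube([2572, 284, 30]);


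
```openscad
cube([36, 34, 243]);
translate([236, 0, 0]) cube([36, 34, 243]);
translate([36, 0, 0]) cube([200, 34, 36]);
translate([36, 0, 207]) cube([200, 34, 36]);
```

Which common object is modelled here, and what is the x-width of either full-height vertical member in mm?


A picture frame. The border width is 36 mm.

Four thin pieces enclosing a rectangular opening — a picture frame. The two full-height stiles are 243 mm tall; the top rail sits at z = 207 and is 36 mm tall, so the border above the opening is 243 − 207 = 36 mm, matching the stile x-width.


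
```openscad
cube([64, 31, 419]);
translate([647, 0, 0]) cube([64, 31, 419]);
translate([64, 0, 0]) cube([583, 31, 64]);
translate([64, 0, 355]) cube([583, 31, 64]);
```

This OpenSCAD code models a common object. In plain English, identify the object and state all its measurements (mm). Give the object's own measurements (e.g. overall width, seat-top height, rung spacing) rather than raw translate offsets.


A rectangular picture frame lying in the x–z plane (depth along y). The opening is 583 mm wide (x) by 291 mm tall (z), surrounded by a border 64 mm wide on all four sides. The frame is 31 mm deep and is made of two full-height vertical stiles with two horizontal rails fitted between them.


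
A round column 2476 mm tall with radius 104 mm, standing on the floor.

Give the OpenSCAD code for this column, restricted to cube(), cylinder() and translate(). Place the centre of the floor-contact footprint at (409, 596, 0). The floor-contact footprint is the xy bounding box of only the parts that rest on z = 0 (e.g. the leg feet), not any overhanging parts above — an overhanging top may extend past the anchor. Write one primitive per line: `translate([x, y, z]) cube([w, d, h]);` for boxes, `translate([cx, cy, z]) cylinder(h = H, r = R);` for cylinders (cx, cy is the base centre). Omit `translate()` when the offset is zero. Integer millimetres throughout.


translate([409, 596, 0]) cylinder(h = 2476, r = 104);


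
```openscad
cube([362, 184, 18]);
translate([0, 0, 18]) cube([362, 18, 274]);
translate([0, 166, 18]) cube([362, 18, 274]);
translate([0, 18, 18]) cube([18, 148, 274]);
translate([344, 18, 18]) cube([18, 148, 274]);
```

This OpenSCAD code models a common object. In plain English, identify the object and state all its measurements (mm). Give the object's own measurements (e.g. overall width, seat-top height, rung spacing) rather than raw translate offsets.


An open-topped rectangular box: outside dimensions 362×184×292 mm, with a uniform wall and base thickness of 18 mm. The base is a full 362×184 slab on the floor; four walls sit on top of the base. The front and back walls (the −y and +y sides) span the full width; the two side walls fit between them.


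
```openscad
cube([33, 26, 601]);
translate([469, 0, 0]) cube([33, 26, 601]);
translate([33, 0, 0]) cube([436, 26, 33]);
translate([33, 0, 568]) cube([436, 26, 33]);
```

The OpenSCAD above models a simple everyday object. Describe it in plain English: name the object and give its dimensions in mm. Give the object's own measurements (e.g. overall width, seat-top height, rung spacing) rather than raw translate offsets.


A rectangular picture frame lying in the x–z plane (depth along y). The opening is 436 mm wide (x) by 535 mm tall (z), surrounded by a border 33 mm wide on all four sides. The frame is 26 mm deep and is made of two full-height vertical stiles with two horizontal rails fitted between them.


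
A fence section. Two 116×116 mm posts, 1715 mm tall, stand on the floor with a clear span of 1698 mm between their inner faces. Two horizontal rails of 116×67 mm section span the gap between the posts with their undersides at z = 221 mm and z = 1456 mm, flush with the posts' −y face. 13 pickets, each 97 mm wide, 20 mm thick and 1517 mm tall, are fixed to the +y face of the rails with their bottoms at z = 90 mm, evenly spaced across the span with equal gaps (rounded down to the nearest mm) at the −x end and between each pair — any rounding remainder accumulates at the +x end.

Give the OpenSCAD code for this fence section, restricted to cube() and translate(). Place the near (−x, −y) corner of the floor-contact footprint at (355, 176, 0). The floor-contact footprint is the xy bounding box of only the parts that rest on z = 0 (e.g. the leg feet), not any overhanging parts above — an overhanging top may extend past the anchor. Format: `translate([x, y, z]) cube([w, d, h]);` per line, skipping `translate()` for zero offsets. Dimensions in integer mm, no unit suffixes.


translate([355, 176, 0]) cube([116, 116, 1715]);
translate([2169, 176, 0]) cube([116, 116, 1715]);
translate([471, 176, 221]) cube([1698, 116, 67]);
translate([471, 176, 1456]) cube([1698, 116, 67]);
translate([502, 292, 90]) cube([97, 20, 1517]);
translate([630, 292, 90]) cube([97, 20, 1517]);
translate([758, 292, 90]) cube([97, 20, 1517]);
translate([886, 292, 90]) cube([97, 20, 1517]);
translate([1014, 292, 90]) cube([97, 20, 1517]);
translate([1142, 292, 90]) cube([97, 20, 1517]);
translate([1270, 292, 90]) cube([97, 20, 1517]);
translate([1398, 292, 90]) cube([97, 20, 1517]);
translate([1526, 292, 90]) cube([97, 20, 1517]);
translate([1654, 292, 90]) cube([97, 20, 1517]);
translate([1782, 292, 90]) cube([97, 20, 1517]);
translate([1910, 292, 90]) cube([97, 20, 1517]);
translate([2038, 292, 90]) cube([97, 20, 1517]);


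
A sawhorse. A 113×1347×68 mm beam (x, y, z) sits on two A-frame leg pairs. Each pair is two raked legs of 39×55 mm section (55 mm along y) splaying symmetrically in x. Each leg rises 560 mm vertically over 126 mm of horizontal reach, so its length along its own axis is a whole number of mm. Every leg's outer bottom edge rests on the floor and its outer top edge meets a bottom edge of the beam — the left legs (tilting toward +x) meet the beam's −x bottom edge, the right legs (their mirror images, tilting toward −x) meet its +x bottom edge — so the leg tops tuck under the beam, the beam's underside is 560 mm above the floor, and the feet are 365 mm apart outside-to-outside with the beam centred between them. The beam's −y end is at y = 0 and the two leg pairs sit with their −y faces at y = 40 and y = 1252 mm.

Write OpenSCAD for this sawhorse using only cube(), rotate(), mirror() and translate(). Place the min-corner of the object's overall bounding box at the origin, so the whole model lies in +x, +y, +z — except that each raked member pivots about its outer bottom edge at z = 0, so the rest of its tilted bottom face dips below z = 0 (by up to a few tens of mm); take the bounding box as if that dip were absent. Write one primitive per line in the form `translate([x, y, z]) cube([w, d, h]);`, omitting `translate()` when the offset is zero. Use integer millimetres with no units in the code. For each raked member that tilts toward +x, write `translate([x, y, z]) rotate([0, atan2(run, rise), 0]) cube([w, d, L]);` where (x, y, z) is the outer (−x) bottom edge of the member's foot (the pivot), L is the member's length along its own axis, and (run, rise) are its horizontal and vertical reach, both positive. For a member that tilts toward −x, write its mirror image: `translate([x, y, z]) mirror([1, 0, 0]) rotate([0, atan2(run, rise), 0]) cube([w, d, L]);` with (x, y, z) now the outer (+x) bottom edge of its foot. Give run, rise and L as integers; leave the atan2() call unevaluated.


translate([126, 0, 560]) cube([113, 1347, 68]);
translate([0, 40, 0]) rotate([0, atan2(126, 560), 0]) cube([39, 55, 574]);
translate([365, 40, 0]) mirror([1, 0, 0]) rotate([0, atan2(126, 560), 0]) cube([39, 55, 574]);
translate([0, 1252, 0]) rotate([0, atan2(126, 560), 0]) cube([39, 55, 574]);
translate([365, 1252, 0]) mirror([1, 0, 0]) rotate([0, atan2(126, 560), 0]) cube([39, 55, 574]);


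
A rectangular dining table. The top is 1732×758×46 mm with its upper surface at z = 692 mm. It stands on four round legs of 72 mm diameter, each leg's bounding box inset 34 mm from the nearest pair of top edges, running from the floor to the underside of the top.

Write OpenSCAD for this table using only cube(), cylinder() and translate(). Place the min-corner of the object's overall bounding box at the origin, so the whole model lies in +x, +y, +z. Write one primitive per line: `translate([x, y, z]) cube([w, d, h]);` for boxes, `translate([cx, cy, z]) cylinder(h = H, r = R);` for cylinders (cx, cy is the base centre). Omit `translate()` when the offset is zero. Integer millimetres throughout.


translate([0, 0, 646]) cube([1732, 758, 46]);
translate([70, 70, 0]) cylinder(h = 646, r = 36);
translate([1662, 70, 0]) cylinder(h = 646, r = 36);
translate([70, 688, 0]) cylinder(h = 646, r = 36);
translate([1662, 688, 0]) cylinder(h = 646, r = 36);


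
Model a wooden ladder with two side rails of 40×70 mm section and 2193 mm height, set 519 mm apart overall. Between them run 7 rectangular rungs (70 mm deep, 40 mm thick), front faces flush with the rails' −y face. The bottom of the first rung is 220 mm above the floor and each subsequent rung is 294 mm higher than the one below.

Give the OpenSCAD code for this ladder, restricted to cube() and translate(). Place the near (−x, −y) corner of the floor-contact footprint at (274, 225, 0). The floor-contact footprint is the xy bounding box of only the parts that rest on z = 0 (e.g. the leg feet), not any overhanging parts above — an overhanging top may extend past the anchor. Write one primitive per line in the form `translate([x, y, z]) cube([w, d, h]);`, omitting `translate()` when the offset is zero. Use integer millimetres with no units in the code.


translate([274, 225, 0]) cube([40, 70, 2193]);
translate([753, 225, 0]) cube([40, 70, 2193]);
translate([314, 225, 220]) cube([439, 70, 40]);
translate([314, 225, 514]) cube([439, 70, 40]);
translate([314, 225, 808]) cube([439, 70, 40]);
translate([314, 225, 1102]) cube([439, 70, 40]);
translate([314, 225, 1396]) cube([439, 70, 40]);
translate([314, 225, 1690]) cube([439, 70, 40]);
translate([314, 225, 1984]) cube([439, 70, 40]);


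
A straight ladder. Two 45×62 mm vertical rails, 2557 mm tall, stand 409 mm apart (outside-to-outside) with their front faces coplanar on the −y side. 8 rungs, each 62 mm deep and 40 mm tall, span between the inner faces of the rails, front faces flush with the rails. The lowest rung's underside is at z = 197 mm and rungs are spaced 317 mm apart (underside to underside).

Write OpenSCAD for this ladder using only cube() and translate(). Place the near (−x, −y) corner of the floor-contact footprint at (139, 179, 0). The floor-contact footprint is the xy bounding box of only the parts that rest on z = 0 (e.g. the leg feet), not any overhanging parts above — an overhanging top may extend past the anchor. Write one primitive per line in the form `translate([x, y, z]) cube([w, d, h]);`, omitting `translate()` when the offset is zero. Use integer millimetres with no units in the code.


translate([139, 179, 0]) cube([45, 62, 2557]);
translate([503, 179, 0]) cube([45, 62, 2557]);
translate([184, 179, 197]) cube([319, 62, 40]);
translate([184, 179, 514]) cube([319, 62, 40]);
translate([184, 179, 831]) cube([319, 62, 40]);
translate([184, 179, 1148]) cube([319, 62, 40]);
translate([184, 179, 1465]) cube([319, 62, 40]);
translate([184, 179, 1782]) cube([319, 62, 40]);
translate([184, 179, 2099]) cube([319, 62, 40]);
translate([184, 179, 2416]) cube([319, 62, 40]);


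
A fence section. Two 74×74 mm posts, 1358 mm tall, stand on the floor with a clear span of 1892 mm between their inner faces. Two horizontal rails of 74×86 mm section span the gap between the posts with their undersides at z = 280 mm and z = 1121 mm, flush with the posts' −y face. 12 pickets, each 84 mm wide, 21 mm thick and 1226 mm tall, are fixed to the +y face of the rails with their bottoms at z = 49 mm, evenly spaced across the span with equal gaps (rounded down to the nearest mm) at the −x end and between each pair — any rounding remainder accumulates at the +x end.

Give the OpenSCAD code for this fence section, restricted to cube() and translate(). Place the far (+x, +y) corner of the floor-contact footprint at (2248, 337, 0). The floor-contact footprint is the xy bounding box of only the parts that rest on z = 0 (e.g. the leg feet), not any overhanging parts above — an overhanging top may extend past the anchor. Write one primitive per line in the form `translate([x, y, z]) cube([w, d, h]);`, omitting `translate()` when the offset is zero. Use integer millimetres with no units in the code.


translate([208, 263, 0]) cube([74, 74, 1358]);
translate([2174, 263, 0]) cube([74, 74, 1358]);
translate([282, 263, 280]) cube([1892, 74, 86]);
translate([282, 263, 1121]) cube([1892, 74, 86]);
translate([350, 337, 49]) cube([84, 21, 1226]);
translate([502, 337, 49]) cube([84, 21, 1226]);
translate([654, 337, 49]) cube([84, 21, 1226]);
translate([806, 337, 49]) cube([84, 21, 1226]);
translate([958, 337, 49]) cube([84, 21, 1226]);
translate([1110, 337, 49]) cube([84, 21, 1226]);
translate([1262, 337, 49]) cube([84, 21, 1226]);
translate([1414, 337, 49]) cube([84, 21, 1226]);
translate([1566, 337, 49]) cube([84, 21, 1226]);
translate([1718, 337, 49]) cube([84, 21, 1226]);
translate([1870, 337, 49]) cube([84, 21, 1226]);
translate([2022, 337, 49]) cube([84, 21, 1226]);


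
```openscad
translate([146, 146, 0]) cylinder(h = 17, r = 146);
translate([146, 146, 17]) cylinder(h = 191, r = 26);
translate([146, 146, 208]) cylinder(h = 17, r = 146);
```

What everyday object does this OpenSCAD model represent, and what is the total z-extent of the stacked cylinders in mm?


A spool. The overall height is 225 mm.

Three coaxial cylinders, large–small–large — a spool. Two 17 mm flanges and a 191 mm core give 17 + 191 + 17 = 225 mm.


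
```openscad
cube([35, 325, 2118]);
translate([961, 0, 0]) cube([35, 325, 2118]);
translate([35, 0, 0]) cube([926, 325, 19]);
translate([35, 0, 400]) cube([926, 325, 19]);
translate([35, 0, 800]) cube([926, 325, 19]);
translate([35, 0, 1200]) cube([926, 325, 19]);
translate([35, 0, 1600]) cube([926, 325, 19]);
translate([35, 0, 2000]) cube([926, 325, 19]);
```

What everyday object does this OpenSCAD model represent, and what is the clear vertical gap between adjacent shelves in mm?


A bookshelf. The clear shelf gap is 381 mm.

Two tall side panels with 6 horizontal boards between them — a bookshelf. The first two shelf undersides are at z = 0 and z = 400; with shelf thickness 19, the clear gap is 400 − 0 − 19 = 381 mm.


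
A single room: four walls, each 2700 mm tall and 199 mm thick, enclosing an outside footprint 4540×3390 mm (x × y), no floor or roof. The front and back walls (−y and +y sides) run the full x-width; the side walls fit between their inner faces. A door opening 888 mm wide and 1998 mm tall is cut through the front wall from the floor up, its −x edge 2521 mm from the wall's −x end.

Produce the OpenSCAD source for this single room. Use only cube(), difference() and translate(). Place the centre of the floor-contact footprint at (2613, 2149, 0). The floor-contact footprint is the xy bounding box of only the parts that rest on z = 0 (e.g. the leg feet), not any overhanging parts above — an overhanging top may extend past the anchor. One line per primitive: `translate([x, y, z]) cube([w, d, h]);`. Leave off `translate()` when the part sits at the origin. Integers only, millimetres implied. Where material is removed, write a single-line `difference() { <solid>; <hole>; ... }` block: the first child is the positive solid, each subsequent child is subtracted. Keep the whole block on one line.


difference() { translate([343, 454, 0]) cube([4540, 199, 2700]); translate([2864, 454, 0]) cube([888, 199, 1998]); }
translate([343, 3645, 0]) cube([4540, 199, 2700]);
translate([343, 653, 0]) cube([199, 2992, 2700]);
translate([4684, 653, 0]) cube([199, 2992, 2700]);


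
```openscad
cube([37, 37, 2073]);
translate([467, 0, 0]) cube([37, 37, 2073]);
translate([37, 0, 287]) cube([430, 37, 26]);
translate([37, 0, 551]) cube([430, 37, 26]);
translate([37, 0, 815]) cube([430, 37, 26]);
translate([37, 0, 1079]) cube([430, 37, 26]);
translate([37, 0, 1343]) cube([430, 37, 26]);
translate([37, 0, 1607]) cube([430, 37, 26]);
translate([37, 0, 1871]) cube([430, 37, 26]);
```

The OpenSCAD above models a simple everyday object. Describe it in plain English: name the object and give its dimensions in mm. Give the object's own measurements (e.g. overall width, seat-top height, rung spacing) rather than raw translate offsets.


A straight ladder. Two 37×37 mm vertical rails, 2073 mm tall, stand 504 mm apart (outside-to-outside) with their front faces coplanar on the −y side. 7 rungs, each 37 mm deep and 26 mm tall, span between the inner faces of the rails, front faces flush with the rails. The lowest rung's underside is at z = 287 mm and rungs are spaced 264 mm apart (underside to underside).


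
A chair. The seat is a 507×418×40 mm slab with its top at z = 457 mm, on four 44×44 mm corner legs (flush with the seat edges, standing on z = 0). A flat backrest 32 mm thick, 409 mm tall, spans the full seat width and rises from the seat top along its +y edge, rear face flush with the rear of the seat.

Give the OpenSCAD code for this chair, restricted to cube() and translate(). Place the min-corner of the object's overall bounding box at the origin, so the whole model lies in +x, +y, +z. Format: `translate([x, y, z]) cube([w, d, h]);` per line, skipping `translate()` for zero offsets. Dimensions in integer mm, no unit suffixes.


translate([0, 0, 417]) cube([507, 418, 40]);
cube([44, 44, 417]);
translate([463, 0, 0]) cube([44, 44, 417]);
translate([0, 374, 0]) cube([44, 44, 417]);
translate([463, 374, 0]) cube([44, 44, 417]);
translate([0, 386, 457]) cube([507, 32, 409]);


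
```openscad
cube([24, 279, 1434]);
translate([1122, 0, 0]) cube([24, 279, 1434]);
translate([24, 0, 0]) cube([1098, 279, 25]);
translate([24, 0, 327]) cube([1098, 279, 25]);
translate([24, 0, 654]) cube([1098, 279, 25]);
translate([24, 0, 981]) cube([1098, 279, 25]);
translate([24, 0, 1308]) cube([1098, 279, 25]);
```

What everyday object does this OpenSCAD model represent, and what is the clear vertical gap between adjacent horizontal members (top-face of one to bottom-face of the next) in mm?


A bookshelf. The clear shelf gap is 302 mm.

Two tall side panels with 5 horizontal boards between them — a bookshelf. The first two shelf undersides are at z = 0 and z = 327; with shelf thickness 25, the clear gap is 327 − 0 − 25 = 302 mm.


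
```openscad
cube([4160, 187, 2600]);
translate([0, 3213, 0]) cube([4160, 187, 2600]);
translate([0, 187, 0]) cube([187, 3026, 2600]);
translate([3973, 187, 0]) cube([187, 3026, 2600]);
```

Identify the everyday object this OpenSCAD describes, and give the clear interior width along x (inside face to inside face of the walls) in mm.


A house (or room) frame. The interior width is 3786 mm.

Four 2600 mm walls enclosing a rectangle with no floor or roof — a room or house frame. Outside width is 4160 mm and wall thickness is 187 mm, so the interior width is 4160 − 2 × 187 = 3786 mm.


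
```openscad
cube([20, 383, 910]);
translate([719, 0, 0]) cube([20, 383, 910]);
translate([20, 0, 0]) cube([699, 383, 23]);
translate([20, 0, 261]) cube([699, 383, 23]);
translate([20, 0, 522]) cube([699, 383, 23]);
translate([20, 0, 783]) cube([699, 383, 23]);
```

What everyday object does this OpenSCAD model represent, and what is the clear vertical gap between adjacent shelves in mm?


A bookshelf. The clear shelf gap is 238 mm.

Two tall side panels with 4 horizontal boards between them — a bookshelf. The first two shelf undersides are at z = 0 and z = 261; with shelf thickness 23, the clear gap is 261 − 0 − 23 = 238 mm.


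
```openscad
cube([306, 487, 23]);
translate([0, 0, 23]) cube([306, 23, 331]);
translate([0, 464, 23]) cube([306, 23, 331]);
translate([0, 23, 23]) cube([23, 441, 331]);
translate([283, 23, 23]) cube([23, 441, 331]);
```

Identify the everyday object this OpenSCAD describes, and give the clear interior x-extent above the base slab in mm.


An open box. The internal width is 260 mm.

A 306×487 base slab with four walls standing on it — an open box. The base is 306 mm wide and the walls are 23 mm thick, so the internal width is 306 − 2 × 23 = 260 mm.


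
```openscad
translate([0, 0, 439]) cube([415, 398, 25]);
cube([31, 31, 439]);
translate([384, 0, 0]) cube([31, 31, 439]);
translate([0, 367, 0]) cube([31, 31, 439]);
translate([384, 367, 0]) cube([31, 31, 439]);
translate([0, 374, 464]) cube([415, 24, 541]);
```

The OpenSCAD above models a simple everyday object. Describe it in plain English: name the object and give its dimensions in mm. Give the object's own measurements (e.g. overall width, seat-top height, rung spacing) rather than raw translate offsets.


A chair. The seat is a 415×398×25 mm slab with its top at z = 464 mm, on four 31×31 mm corner legs (flush with the seat edges, standing on z = 0). A flat backrest 24 mm thick, 541 mm tall, spans the full seat width and rises from the seat top along its +y edge, rear face flush with the rear of the seat.


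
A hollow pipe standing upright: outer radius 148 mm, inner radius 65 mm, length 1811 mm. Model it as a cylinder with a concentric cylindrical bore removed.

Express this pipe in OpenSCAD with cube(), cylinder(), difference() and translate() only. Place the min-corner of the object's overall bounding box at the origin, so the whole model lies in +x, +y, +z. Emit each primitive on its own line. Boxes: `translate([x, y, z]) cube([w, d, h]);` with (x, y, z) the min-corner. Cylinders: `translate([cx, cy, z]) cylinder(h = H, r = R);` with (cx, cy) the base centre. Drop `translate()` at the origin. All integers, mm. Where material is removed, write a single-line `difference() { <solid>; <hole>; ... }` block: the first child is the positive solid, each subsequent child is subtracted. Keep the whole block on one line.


difference() { translate([148, 148, 0]) cylinder(h = 1811, r = 148); translate([148, 148, 0]) cylinder(h = 1811, r = 65); }


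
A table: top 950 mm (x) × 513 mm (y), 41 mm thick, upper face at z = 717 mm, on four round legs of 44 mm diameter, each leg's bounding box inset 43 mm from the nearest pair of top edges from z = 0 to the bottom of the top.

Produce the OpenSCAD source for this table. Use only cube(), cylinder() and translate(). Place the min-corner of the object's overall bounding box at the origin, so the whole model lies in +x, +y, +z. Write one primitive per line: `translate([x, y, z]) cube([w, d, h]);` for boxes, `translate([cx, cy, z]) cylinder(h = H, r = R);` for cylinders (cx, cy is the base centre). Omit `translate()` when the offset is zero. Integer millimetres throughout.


// leg_h = 717 - 41 = 676
translate([0, 0, 676]) cube([950, 513, 41]);
translate([65, 65, 0]) cylinder(h = 676, r = 22);
translate([885, 65, 0]) cylinder(h = 676, r = 22);
translate([65, 448, 0]) cylinder(h = 676, r = 22);
translate([885, 448, 0]) cylinder(h = 676, r = 22);
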